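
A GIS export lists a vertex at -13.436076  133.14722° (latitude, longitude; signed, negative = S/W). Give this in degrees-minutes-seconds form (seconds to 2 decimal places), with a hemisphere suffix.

13°26′9.87″ S, 133°08′49.99″ E

Latitude is negative → S; |value| = 13.436076
Lat: whole degrees 13; 26.16456′ → 26′ and 9.8736″
λ: 0.147220 × 60 = 8.83320′ → 8′, remainder × 60 = 49.9920″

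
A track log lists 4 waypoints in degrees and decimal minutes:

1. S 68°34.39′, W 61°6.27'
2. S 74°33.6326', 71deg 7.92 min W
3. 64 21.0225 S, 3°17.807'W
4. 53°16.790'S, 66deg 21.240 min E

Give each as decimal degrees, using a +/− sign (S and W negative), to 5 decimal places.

Point 1:
  Lat: 68 + 34.39/60 = 68.573167
  S ⇒ negate
  Longitude: 6.27′ = 0.104500°; total 61.104500
  hemisphere W, so the sign is −
Point 2:
  Latitude: 33.6326′ = 0.560543°; total 74.560543
  S → negative
  Lon: 7.92′ = 0.132000°; total 71.132000
  W ⇒ negate
Point 3:
  Latitude: 64 + 21.0225/60 = 64.350375
  hemisphere S, so the sign is −
  λ: 3 + 17.807/60 = 3.296783
  W ⇒ negate
Point 4:
  φ: 53 + 16.79/60 = 53.279833
  S ⇒ negate
  λ: 21.24′ = 0.354000°; total 66.354000
  E → positive

1. -68.57317, -61.10450
2. -74.56054, -71.13200
3. -64.35038, -3.29678
4. -53.27983, 66.35400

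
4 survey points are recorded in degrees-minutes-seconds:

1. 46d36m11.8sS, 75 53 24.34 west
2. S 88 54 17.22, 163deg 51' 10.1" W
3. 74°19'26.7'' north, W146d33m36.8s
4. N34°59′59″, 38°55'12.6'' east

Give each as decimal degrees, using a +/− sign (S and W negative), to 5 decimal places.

Point 1:
  φ: 36′ + 11.8″ = 36.19667′; 46 + 36.19667/60 = 46.603278
  hemisphere S, so the sign is −
  λ: 53′ + 24.34″ = 53.40567′; 75 + 53.40567/60 = 75.890094
  W ⇒ negate
Point 2:
  Lat: 54′ + 17.22″ = 54.28700′; 88 + 54.28700/60 = 88.904783
  S → negative
  Longitude: 51′ + 10.1″ = 51.16833′; 163 + 51.16833/60 = 163.852806
  hemisphere W, so the sign is −
Point 3:
  Latitude: 19′ + 26.7″ = 19.44500′; 74 + 19.44500/60 = 74.324083
  N ⇒ keep positive
  Lon: 33′ + 36.8″ = 33.61333′; 146 + 33.61333/60 = 146.560222
  W → negative
Point 4:
  Latitude: 59′ + 59″ = 59.98333′; 34 + 59.98333/60 = 34.999722
  N ⇒ keep positive
  Longitude: 55′ + 12.6″ = 55.21000′; 38 + 55.21000/60 = 38.920167
  E → positive

1. -46.60328, -75.89009
2. -88.90478, -163.85281
3. 74.32408, -146.56022
4. 34.99972, 38.92017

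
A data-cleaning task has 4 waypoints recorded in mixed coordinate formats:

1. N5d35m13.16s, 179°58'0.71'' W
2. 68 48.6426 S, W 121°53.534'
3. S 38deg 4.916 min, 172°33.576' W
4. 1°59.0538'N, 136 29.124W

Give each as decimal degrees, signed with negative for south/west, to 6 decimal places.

Point 1:
  Latitude: 5 + 35/60 + 13.16/3600 = 5.5869889
  N ⇒ keep positive
  λ: 179° + 58/60 + 0.71/3600 = 179 + 0.966667 + 0.000197 = 179.9668639
  W ⇒ negate
Point 2:
  Lat: 48.6426′ = 0.810710°; total 68.8107100
  S ⇒ negate
  λ: 53.534′ = 0.892233°; total 121.8922333
  hemisphere W, so the sign is −
Point 3:
  Latitude: 38 + 4.916/60 = 38.0819333
  hemisphere S, so the sign is −
  λ: 172 + 33.576/60 = 172.5596000
  hemisphere W, so the sign is −
Point 4:
  Lat: 59.0538′ = 0.984230°; total 1.9842300
  N → positive
  Longitude: 29.124′ = 0.485400°; total 136.4854000
  hemisphere W, so the sign is −

1. 5.586989, -179.966864
2. -68.810710, -121.892233
3. -38.081933, -172.559600
4. 1.984230, -136.485400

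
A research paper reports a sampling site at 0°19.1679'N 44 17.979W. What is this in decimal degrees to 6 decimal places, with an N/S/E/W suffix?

Latitude: 19.1679′ = 0.319465°; total 0.3194650
Lon: 17.979′ = 0.299650°; total 44.2996500

0.319465° N, 44.299650° W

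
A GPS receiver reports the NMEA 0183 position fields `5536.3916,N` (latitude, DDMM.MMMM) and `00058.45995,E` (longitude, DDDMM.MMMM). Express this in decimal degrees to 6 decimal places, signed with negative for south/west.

55.606527, 0.974333

Latitude: split at 2 digits → 55° and 36.3916′; 55 + 36.3916/60 = 55.6065267
N ⇒ keep positive
Longitude: split at 3 digits → 000° and 58.45995′; 0 + 58.45995/60 = 0.9743325
E → positive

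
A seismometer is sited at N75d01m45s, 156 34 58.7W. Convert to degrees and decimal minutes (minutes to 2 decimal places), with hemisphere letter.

75° 1.75′ N, 156° 34.98′ W

Lat: seconds/60 = 0.75000; minutes = 1 + 0.75000 = 1.7500
Longitude: 34 + 58.7/60 = 34.9783′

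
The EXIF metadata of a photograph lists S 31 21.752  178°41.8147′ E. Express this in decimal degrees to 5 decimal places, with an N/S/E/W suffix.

31.36253° S, 178.69691° E

φ: 21.752′ = 0.362533°; total 31.362533
Lon: 178 + 41.8147/60 = 178.696912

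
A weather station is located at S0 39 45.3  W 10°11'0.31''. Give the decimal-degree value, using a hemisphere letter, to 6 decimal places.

Lat: 0° + 39/60 + 45.3/3600 = 0 + 0.650000 + 0.012583 = 0.6625833
Longitude: 10 + 11/60 + 0.31/3600 = 10.1834194

0.662583° S, 10.183419° W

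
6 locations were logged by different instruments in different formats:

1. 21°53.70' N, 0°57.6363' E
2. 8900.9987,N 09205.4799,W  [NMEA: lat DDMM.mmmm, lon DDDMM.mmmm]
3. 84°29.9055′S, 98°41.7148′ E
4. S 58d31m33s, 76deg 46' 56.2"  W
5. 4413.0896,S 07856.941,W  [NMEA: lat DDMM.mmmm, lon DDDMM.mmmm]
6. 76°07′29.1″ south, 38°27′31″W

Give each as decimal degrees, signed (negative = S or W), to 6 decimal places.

1. 21.895000, 0.960605
2. 89.016645, -92.091332
3. -84.498425, 98.695247
4. -58.525833, -76.782278
5. -44.218160, -78.949017
6. -76.124750, -38.458611

Point 1:
  φ: 21 + 53.7/60 = 21.8950000
  N → positive
  λ: 0 + 57.6363/60 = 0.9606050
  E ⇒ keep positive
Point 2:
  Latitude: degrees = first 2 digits = 89, minutes = 0.9987; 89 + 0.9987/60 = 89.0166450
  N → positive
  λ: degrees = first 3 digits = 92, minutes = 5.4799; 92 + 5.4799/60 = 92.0913317
  W → negative
Point 3:
  Lat: 84 + 29.9055/60 = 84.4984250
  S → negative
  Longitude: 41.7148′ = 0.695247°; total 98.6952467
  E → positive
Point 4:
  Latitude: 58° + 31/60 + 33/3600 = 58 + 0.516667 + 0.009167 = 58.5258333
  S → negative
  λ: 46′ + 56.2″ = 46.93667′; 76 + 46.93667/60 = 76.7822778
  W → negative
Point 5:
  Latitude: split at 2 digits → 44° and 13.0896′; 44 + 13.0896/60 = 44.2181600
  S ⇒ negate
  Longitude: degrees = first 3 digits = 78, minutes = 56.941; 78 + 56.941/60 = 78.9490167
  W ⇒ negate
Point 6:
  φ: 76° + 7/60 + 29.1/3600 = 76 + 0.116667 + 0.008083 = 76.1247500
  hemisphere S, so the sign is −
  λ: 27′ + 31″ = 27.51667′; 38 + 27.51667/60 = 38.4586111
  hemisphere W, so the sign is −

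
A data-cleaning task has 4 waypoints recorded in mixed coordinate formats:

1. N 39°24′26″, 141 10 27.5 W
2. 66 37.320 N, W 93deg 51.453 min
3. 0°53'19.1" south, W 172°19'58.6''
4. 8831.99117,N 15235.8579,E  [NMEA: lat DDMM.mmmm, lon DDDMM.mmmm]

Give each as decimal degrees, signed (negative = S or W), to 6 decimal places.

Point 1:
  φ: 39° + 24/60 + 26/3600 = 39 + 0.400000 + 0.007222 = 39.4072222
  N → positive
  λ: 10′ + 27.5″ = 10.45833′; 141 + 10.45833/60 = 141.1743056
  hemisphere W, so the sign is −
Point 2:
  Latitude: 66 + 37.32/60 = 66.6220000
  N ⇒ keep positive
  Longitude: 51.453′ = 0.857550°; total 93.8575500
  W ⇒ negate
Point 3:
  φ: 53′ + 19.1″ = 53.31833′; 0 + 53.31833/60 = 0.8886389
  S → negative
  Lon: 19′ + 58.6″ = 19.97667′; 172 + 19.97667/60 = 172.3329444
  W ⇒ negate
Point 4:
  Lat: degrees = first 2 digits = 88, minutes = 31.99117; 88 + 31.99117/60 = 88.5331862
  N → positive
  Longitude: split at 3 digits → 152° and 35.8579′; 152 + 35.8579/60 = 152.5976317
  E ⇒ keep positive

1. 39.407222, -141.174306
2. 66.622000, -93.857550
3. -0.888639, -172.332944
4. 88.533186, 152.597632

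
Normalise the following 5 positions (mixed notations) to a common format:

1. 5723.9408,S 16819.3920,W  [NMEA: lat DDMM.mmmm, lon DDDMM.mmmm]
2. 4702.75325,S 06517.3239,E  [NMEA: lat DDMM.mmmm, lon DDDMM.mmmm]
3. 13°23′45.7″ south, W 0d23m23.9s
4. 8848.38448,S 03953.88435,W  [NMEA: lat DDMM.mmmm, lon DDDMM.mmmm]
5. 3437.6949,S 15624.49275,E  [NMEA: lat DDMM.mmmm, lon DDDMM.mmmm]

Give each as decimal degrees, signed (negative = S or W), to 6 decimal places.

1. -57.399013, -168.323200
2. -47.045888, 65.288732
3. -13.396028, -0.389972
4. -88.806408, -39.898073
5. -34.628248, 156.408213

Point 1:
  Latitude: degrees = first 2 digits = 57, minutes = 23.9408; 57 + 23.9408/60 = 57.3990133
  hemisphere S, so the sign is −
  Longitude: split at 3 digits → 168° and 19.392′; 168 + 19.392/60 = 168.3232000
  hemisphere W, so the sign is −
Point 2:
  φ: degrees = first 2 digits = 47, minutes = 2.75325; 47 + 2.75325/60 = 47.0458875
  S ⇒ negate
  Lon: split at 3 digits → 065° and 17.3239′; 65 + 17.3239/60 = 65.2887317
  E ⇒ keep positive
Point 3:
  Lat: 13° + 23/60 + 45.7/3600 = 13 + 0.383333 + 0.012694 = 13.3960278
  S ⇒ negate
  λ: 0 + 23/60 + 23.9/3600 = 0.3899722
  W ⇒ negate
Point 4:
  Lat: degrees = first 2 digits = 88, minutes = 48.38448; 88 + 48.38448/60 = 88.8064080
  S → negative
  λ: split at 3 digits → 039° and 53.88435′; 39 + 53.88435/60 = 39.8980725
  W → negative
Point 5:
  Latitude: degrees = first 2 digits = 34, minutes = 37.6949; 34 + 37.6949/60 = 34.6282483
  S ⇒ negate
  λ: split at 3 digits → 156° and 24.49275′; 156 + 24.49275/60 = 156.4082125
  E ⇒ keep positive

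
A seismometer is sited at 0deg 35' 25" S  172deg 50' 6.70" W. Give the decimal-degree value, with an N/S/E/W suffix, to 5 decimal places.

0.59028° S, 172.83519° W

φ: 0° + 35/60 + 25/3600 = 0 + 0.583333 + 0.006944 = 0.590278
λ: 50′ + 6.7″ = 50.11167′; 172 + 50.11167/60 = 172.835194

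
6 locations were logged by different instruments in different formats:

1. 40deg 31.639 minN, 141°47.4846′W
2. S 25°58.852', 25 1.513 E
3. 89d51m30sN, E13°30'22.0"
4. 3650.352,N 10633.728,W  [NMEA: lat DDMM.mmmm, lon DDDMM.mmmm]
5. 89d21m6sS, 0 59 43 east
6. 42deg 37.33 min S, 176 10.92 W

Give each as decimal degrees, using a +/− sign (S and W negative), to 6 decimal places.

1. 40.527317, -141.791410
2. -25.980867, 25.025217
3. 89.858333, 13.506111
4. 36.839200, -106.562133
5. -89.351667, 0.995278
6. -42.622167, -176.182000

Point 1:
  Latitude: 31.639′ = 0.527317°; total 40.5273167
  N → positive
  Lon: 141 + 47.4846/60 = 141.7914100
  hemisphere W, so the sign is −
Point 2:
  Lat: 25 + 58.852/60 = 25.9808667
  hemisphere S, so the sign is −
  Lon: 1.513′ = 0.025217°; total 25.0252167
  E ⇒ keep positive
Point 3:
  Latitude: 51′ + 30″ = 51.50000′; 89 + 51.50000/60 = 89.8583333
  N → positive
  Longitude: 13° + 30/60 + 22/3600 = 13 + 0.500000 + 0.006111 = 13.5061111
  E ⇒ keep positive
Point 4:
  Latitude: degrees = first 2 digits = 36, minutes = 50.352; 36 + 50.352/60 = 36.8392000
  N ⇒ keep positive
  λ: split at 3 digits → 106° and 33.728′; 106 + 33.728/60 = 106.5621333
  W → negative
Point 5:
  φ: 89° + 21/60 + 6/3600 = 89 + 0.350000 + 0.001667 = 89.3516667
  hemisphere S, so the sign is −
  λ: 0 + 59/60 + 43/3600 = 0.9952778
  E → positive
Point 6:
  Latitude: 37.33′ = 0.622167°; total 42.6221667
  S → negative
  Longitude: 10.92′ = 0.182000°; total 176.1820000
  W → negative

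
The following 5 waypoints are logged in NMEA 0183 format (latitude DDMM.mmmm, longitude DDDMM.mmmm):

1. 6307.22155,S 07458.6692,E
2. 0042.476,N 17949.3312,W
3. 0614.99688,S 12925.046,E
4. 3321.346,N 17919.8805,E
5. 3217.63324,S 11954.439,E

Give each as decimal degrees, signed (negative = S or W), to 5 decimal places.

1. -63.12036, 74.97782
2. 0.70793, -179.82219
3. -6.24995, 129.41743
4. 33.35577, 179.33134
5. -32.29389, 119.90732

Point 1:
  Lat: degrees = first 2 digits = 63, minutes = 7.22155; 63 + 7.22155/60 = 63.120359
  hemisphere S, so the sign is −
  λ: degrees = first 3 digits = 74, minutes = 58.6692; 74 + 58.6692/60 = 74.977820
  E → positive
Point 2:
  φ: degrees = first 2 digits = 0, minutes = 42.476; 0 + 42.476/60 = 0.707933
  N ⇒ keep positive
  Longitude: split at 3 digits → 179° and 49.3312′; 179 + 49.3312/60 = 179.822187
  hemisphere W, so the sign is −
Point 3:
  φ: split at 2 digits → 06° and 14.99688′; 6 + 14.99688/60 = 6.249948
  S → negative
  Longitude: degrees = first 3 digits = 129, minutes = 25.046; 129 + 25.046/60 = 129.417433
  E → positive
Point 4:
  Lat: split at 2 digits → 33° and 21.346′; 33 + 21.346/60 = 33.355767
  N → positive
  Longitude: degrees = first 3 digits = 179, minutes = 19.8805; 179 + 19.8805/60 = 179.331342
  E → positive
Point 5:
  φ: split at 2 digits → 32° and 17.63324′; 32 + 17.63324/60 = 32.293887
  hemisphere S, so the sign is −
  Lon: degrees = first 3 digits = 119, minutes = 54.439; 119 + 54.439/60 = 119.907317
  E → positive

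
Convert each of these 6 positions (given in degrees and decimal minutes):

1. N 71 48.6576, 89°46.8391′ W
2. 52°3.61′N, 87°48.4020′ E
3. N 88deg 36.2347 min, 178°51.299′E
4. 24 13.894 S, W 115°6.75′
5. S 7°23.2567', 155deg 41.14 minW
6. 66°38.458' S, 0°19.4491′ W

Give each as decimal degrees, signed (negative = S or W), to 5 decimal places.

1. 71.81096, -89.78065
2. 52.06017, 87.80670
3. 88.60391, 178.85498
4. -24.23157, -115.11250
5. -7.38761, -155.68567
6. -66.64097, -0.32415

Point 1:
  φ: 71 + 48.6576/60 = 71.810960
  N ⇒ keep positive
  λ: 46.8391′ = 0.780652°; total 89.780652
  hemisphere W, so the sign is −
Point 2:
  Lat: 3.61′ = 0.060167°; total 52.060167
  N ⇒ keep positive
  Longitude: 48.402′ = 0.806700°; total 87.806700
  E ⇒ keep positive
Point 3:
  φ: 36.2347′ = 0.603912°; total 88.603912
  N ⇒ keep positive
  Lon: 178 + 51.299/60 = 178.854983
  E → positive
Point 4:
  φ: 13.894′ = 0.231567°; total 24.231567
  S ⇒ negate
  Longitude: 115 + 6.75/60 = 115.112500
  hemisphere W, so the sign is −
Point 5:
  Lat: 23.2567′ = 0.387612°; total 7.387612
  S → negative
  Longitude: 155 + 41.14/60 = 155.685667
  hemisphere W, so the sign is −
Point 6:
  Latitude: 38.458′ = 0.640967°; total 66.640967
  S → negative
  Lon: 19.4491′ = 0.324152°; total 0.324152
  W ⇒ negate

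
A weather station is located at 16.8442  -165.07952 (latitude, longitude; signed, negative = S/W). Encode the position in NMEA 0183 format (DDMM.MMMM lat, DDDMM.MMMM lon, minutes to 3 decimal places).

1650.652,N / 16504.771,W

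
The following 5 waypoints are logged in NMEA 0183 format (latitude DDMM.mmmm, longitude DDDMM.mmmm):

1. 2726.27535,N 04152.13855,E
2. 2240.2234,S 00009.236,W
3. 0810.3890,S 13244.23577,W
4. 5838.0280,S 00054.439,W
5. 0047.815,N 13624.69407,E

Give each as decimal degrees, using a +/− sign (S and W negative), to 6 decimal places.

1. 27.437923, 41.868976
2. -22.670390, -0.153933
3. -8.173150, -132.737263
4. -58.633800, -0.907317
5. 0.796917, 136.411568

Point 1:
  φ: split at 2 digits → 27° and 26.27535′; 27 + 26.27535/60 = 27.4379225
  N ⇒ keep positive
  λ: degrees = first 3 digits = 41, minutes = 52.13855; 41 + 52.13855/60 = 41.8689758
  E → positive
Point 2:
  Lat: split at 2 digits → 22° and 40.2234′; 22 + 40.2234/60 = 22.6703900
  S ⇒ negate
  λ: degrees = first 3 digits = 0, minutes = 9.236; 0 + 9.236/60 = 0.1539333
  W ⇒ negate
Point 3:
  Lat: degrees = first 2 digits = 8, minutes = 10.389; 8 + 10.389/60 = 8.1731500
  S ⇒ negate
  Lon: split at 3 digits → 132° and 44.23577′; 132 + 44.23577/60 = 132.7372628
  W → negative
Point 4:
  φ: degrees = first 2 digits = 58, minutes = 38.028; 58 + 38.028/60 = 58.6338000
  S ⇒ negate
  λ: split at 3 digits → 000° and 54.439′; 0 + 54.439/60 = 0.9073167
  W → negative
Point 5:
  φ: split at 2 digits → 00° and 47.815′; 0 + 47.815/60 = 0.7969167
  N → positive
  Lon: degrees = first 3 digits = 136, minutes = 24.69407; 136 + 24.69407/60 = 136.4115678
  E ⇒ keep positive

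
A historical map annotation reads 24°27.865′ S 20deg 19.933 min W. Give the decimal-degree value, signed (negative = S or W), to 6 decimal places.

-24.464417, -20.332217

Latitude: 27.865′ = 0.464417°; total 24.4644167
S → negative
Lon: 20 + 19.933/60 = 20.3322167
W → negative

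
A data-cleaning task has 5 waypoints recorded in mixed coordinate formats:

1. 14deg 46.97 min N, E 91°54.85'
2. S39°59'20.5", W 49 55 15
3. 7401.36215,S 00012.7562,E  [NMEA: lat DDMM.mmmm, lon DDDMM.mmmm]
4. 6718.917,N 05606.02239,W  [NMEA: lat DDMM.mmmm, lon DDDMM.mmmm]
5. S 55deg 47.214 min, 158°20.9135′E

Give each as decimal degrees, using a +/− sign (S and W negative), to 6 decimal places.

1. 14.782833, 91.914167
2. -39.989028, -49.920833
3. -74.022703, 0.212603
4. 67.315283, -56.100373
5. -55.786900, 158.348558

Point 1:
  Latitude: 14 + 46.97/60 = 14.7828333
  N ⇒ keep positive
  Lon: 91 + 54.85/60 = 91.9141667
  E ⇒ keep positive
Point 2:
  φ: 39° + 59/60 + 20.5/3600 = 39 + 0.983333 + 0.005694 = 39.9890278
  hemisphere S, so the sign is −
  λ: 49° + 55/60 + 15/3600 = 49 + 0.916667 + 0.004167 = 49.9208333
  W → negative
Point 3:
  φ: split at 2 digits → 74° and 1.36215′; 74 + 1.36215/60 = 74.0227025
  S → negative
  Longitude: degrees = first 3 digits = 0, minutes = 12.7562; 0 + 12.7562/60 = 0.2126033
  E → positive
Point 4:
  Latitude: degrees = first 2 digits = 67, minutes = 18.917; 67 + 18.917/60 = 67.3152833
  N → positive
  Lon: degrees = first 3 digits = 56, minutes = 6.02239; 56 + 6.02239/60 = 56.1003732
  W ⇒ negate
Point 5:
  Lat: 47.214′ = 0.786900°; total 55.7869000
  S ⇒ negate
  λ: 20.9135′ = 0.348558°; total 158.3485583
  E ⇒ keep positive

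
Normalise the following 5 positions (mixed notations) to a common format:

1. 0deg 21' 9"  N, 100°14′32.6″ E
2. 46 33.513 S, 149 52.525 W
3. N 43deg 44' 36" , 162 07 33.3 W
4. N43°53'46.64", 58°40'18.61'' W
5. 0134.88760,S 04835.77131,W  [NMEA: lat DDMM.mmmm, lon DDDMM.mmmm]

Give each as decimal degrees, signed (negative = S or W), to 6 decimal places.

1. 0.352500, 100.242389
2. -46.558550, -149.875417
3. 43.743333, -162.125917
4. 43.896289, -58.671836
5. -1.581460, -48.596189

Point 1:
  Lat: 21′ + 9″ = 21.15000′; 0 + 21.15000/60 = 0.3525000
  N ⇒ keep positive
  Lon: 14′ + 32.6″ = 14.54333′; 100 + 14.54333/60 = 100.2423889
  E ⇒ keep positive
Point 2:
  φ: 46 + 33.513/60 = 46.5585500
  S → negative
  Lon: 52.525′ = 0.875417°; total 149.8754167
  W ⇒ negate
Point 3:
  Lat: 43 + 44/60 + 36/3600 = 43.7433333
  N → positive
  λ: 162 + 7/60 + 33.3/3600 = 162.1259167
  W → negative
Point 4:
  φ: 43 + 53/60 + 46.64/3600 = 43.8962889
  N → positive
  Longitude: 40′ + 18.61″ = 40.31017′; 58 + 40.31017/60 = 58.6718361
  W → negative
Point 5:
  Latitude: split at 2 digits → 01° and 34.8876′; 1 + 34.8876/60 = 1.5814600
  S ⇒ negate
  Lon: split at 3 digits → 048° and 35.77131′; 48 + 35.77131/60 = 48.5961885
  hemisphere W, so the sign is −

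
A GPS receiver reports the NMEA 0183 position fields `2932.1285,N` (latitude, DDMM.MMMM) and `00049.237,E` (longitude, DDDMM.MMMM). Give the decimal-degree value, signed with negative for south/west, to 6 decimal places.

φ: split at 2 digits → 29° and 32.1285′; 29 + 32.1285/60 = 29.5354750
N → positive
λ: split at 3 digits → 000° and 49.237′; 0 + 49.237/60 = 0.8206167
E ⇒ keep positive

29.535475, 0.820617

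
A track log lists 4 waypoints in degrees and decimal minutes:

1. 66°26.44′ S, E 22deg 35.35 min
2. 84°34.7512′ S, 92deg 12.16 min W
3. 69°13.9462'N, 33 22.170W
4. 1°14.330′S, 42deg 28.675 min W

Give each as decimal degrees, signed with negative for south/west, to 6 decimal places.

Point 1:
  Lat: 26.44′ = 0.440667°; total 66.4406667
  S → negative
  λ: 22 + 35.35/60 = 22.5891667
  E → positive
Point 2:
  Latitude: 84 + 34.7512/60 = 84.5791867
  hemisphere S, so the sign is −
  λ: 92 + 12.16/60 = 92.2026667
  W ⇒ negate
Point 3:
  φ: 13.9462′ = 0.232437°; total 69.2324367
  N ⇒ keep positive
  λ: 22.17′ = 0.369500°; total 33.3695000
  W ⇒ negate
Point 4:
  Lat: 1 + 14.33/60 = 1.2388333
  S ⇒ negate
  Lon: 42 + 28.675/60 = 42.4779167
  hemisphere W, so the sign is −

1. -66.440667, 22.589167
2. -84.579187, -92.202667
3. 69.232437, -33.369500
4. -1.238833, -42.477917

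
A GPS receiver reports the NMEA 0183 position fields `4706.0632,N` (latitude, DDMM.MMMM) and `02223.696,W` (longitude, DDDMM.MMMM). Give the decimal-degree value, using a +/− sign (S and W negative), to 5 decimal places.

47.10105, -22.39493

φ: degrees = first 2 digits = 47, minutes = 6.0632; 47 + 6.0632/60 = 47.101053
N → positive
Lon: degrees = first 3 digits = 22, minutes = 23.696; 22 + 23.696/60 = 22.394933
hemisphere W, so the sign is −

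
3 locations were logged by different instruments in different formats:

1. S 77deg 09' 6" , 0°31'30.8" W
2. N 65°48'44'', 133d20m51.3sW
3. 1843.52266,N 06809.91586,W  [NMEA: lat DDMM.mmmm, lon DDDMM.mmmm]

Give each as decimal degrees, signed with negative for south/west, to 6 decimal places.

Point 1:
  Lat: 9′ + 6″ = 9.10000′; 77 + 9.10000/60 = 77.1516667
  S → negative
  Longitude: 0 + 31/60 + 30.8/3600 = 0.5252222
  W → negative
Point 2:
  Lat: 48′ + 44″ = 48.73333′; 65 + 48.73333/60 = 65.8122222
  N ⇒ keep positive
  Lon: 20′ + 51.3″ = 20.85500′; 133 + 20.85500/60 = 133.3475833
  W → negative
Point 3:
  Latitude: degrees = first 2 digits = 18, minutes = 43.52266; 18 + 43.52266/60 = 18.7253777
  N ⇒ keep positive
  Longitude: split at 3 digits → 068° and 9.91586′; 68 + 9.91586/60 = 68.1652643
  W ⇒ negate

1. -77.151667, -0.525222
2. 65.812222, -133.347583
3. 18.725378, -68.165264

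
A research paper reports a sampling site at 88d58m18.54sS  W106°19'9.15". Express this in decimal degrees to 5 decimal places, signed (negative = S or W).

-88.97182, -106.31921

Lat: 88° + 58/60 + 18.54/3600 = 88 + 0.966667 + 0.005150 = 88.971817
hemisphere S, so the sign is −
Longitude: 106° + 19/60 + 9.15/3600 = 106 + 0.316667 + 0.002542 = 106.319208
W ⇒ negate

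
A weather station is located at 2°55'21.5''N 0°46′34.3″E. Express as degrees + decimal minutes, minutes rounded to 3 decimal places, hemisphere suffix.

Latitude: 55 + 21.5/60 = 55.35833′
λ: 46 + 34.3/60 = 46.57167′

2° 55.358′ N, 0° 46.572′ E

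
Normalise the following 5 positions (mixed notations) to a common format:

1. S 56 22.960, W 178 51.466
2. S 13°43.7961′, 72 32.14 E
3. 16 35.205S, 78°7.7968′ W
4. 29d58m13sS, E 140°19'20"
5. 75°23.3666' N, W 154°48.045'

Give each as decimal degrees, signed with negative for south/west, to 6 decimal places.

1. -56.382667, -178.857767
2. -13.729935, 72.535667
3. -16.586750, -78.129947
4. -29.970278, 140.322222
5. 75.389443, -154.800750

Point 1:
  Latitude: 22.96′ = 0.382667°; total 56.3826667
  S → negative
  Longitude: 178 + 51.466/60 = 178.8577667
  W ⇒ negate
Point 2:
  φ: 43.7961′ = 0.729935°; total 13.7299350
  S ⇒ negate
  Longitude: 32.14′ = 0.535667°; total 72.5356667
  E ⇒ keep positive
Point 3:
  Latitude: 35.205′ = 0.586750°; total 16.5867500
  S ⇒ negate
  λ: 7.7968′ = 0.129947°; total 78.1299467
  W → negative
Point 4:
  Lat: 58′ + 13″ = 58.21667′; 29 + 58.21667/60 = 29.9702778
  hemisphere S, so the sign is −
  Longitude: 19′ + 20″ = 19.33333′; 140 + 19.33333/60 = 140.3222222
  E → positive
Point 5:
  φ: 23.3666′ = 0.389443°; total 75.3894433
  N ⇒ keep positive
  Longitude: 154 + 48.045/60 = 154.8007500
  hemisphere W, so the sign is −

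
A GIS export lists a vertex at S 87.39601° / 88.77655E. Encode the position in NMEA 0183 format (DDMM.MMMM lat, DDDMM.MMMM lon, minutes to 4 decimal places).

8723.7606,S / 08846.5930,E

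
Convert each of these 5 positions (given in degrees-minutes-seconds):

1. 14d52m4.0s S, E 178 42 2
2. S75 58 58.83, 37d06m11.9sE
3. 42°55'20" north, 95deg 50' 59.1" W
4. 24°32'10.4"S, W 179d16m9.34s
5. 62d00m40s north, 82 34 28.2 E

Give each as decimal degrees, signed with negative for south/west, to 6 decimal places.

1. -14.867778, 178.700556
2. -75.983008, 37.103306
3. 42.922222, -95.849750
4. -24.536222, -179.269261
5. 62.011111, 82.574500

Point 1:
  φ: 14° + 52/60 + 4/3600 = 14 + 0.866667 + 0.001111 = 14.8677778
  S ⇒ negate
  Longitude: 178 + 42/60 + 2/3600 = 178.7005556
  E → positive
Point 2:
  Lat: 75 + 58/60 + 58.83/3600 = 75.9830083
  hemisphere S, so the sign is −
  Longitude: 37° + 6/60 + 11.9/3600 = 37 + 0.100000 + 0.003306 = 37.1033056
  E ⇒ keep positive
Point 3:
  Latitude: 55′ + 20″ = 55.33333′; 42 + 55.33333/60 = 42.9222222
  N → positive
  Longitude: 95 + 50/60 + 59.1/3600 = 95.8497500
  hemisphere W, so the sign is −
Point 4:
  φ: 24 + 32/60 + 10.4/3600 = 24.5362222
  S → negative
  Lon: 16′ + 9.34″ = 16.15567′; 179 + 16.15567/60 = 179.2692611
  W ⇒ negate
Point 5:
  Lat: 62° + 0/60 + 40/3600 = 62 + 0.000000 + 0.011111 = 62.0111111
  N → positive
  Longitude: 82 + 34/60 + 28.2/3600 = 82.5745000
  E ⇒ keep positive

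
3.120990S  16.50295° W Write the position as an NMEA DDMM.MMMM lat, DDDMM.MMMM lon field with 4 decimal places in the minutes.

0307.2594,S / 01630.1770,W

Latitude: minutes = (3.120990 − 3) × 60 = 7.259400
Longitude: minutes = (16.502950 − 16) × 60 = 30.177000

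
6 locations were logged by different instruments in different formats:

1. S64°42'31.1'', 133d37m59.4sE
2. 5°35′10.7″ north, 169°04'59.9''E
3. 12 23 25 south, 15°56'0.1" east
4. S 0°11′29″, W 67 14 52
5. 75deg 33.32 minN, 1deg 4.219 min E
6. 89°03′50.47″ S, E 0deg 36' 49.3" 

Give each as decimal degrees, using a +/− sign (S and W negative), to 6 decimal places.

Point 1:
  φ: 64° + 42/60 + 31.1/3600 = 64 + 0.700000 + 0.008639 = 64.7086389
  S → negative
  Lon: 133 + 37/60 + 59.4/3600 = 133.6331667
  E ⇒ keep positive
Point 2:
  Latitude: 35′ + 10.7″ = 35.17833′; 5 + 35.17833/60 = 5.5863056
  N ⇒ keep positive
  Lon: 169 + 4/60 + 59.9/3600 = 169.0833056
  E → positive
Point 3:
  Latitude: 12° + 23/60 + 25/3600 = 12 + 0.383333 + 0.006944 = 12.3902778
  S ⇒ negate
  Lon: 15 + 56/60 + 0.1/3600 = 15.9333611
  E ⇒ keep positive
Point 4:
  Lat: 11′ + 29″ = 11.48333′; 0 + 11.48333/60 = 0.1913889
  hemisphere S, so the sign is −
  Longitude: 67° + 14/60 + 52/3600 = 67 + 0.233333 + 0.014444 = 67.2477778
  W ⇒ negate
Point 5:
  φ: 33.32′ = 0.555333°; total 75.5553333
  N → positive
  Longitude: 1 + 4.219/60 = 1.0703167
  E ⇒ keep positive
Point 6:
  Lat: 89 + 3/60 + 50.47/3600 = 89.0640194
  S ⇒ negate
  Lon: 36′ + 49.3″ = 36.82167′; 0 + 36.82167/60 = 0.6136944
  E ⇒ keep positive

1. -64.708639, 133.633167
2. 5.586306, 169.083306
3. -12.390278, 15.933361
4. -0.191389, -67.247778
5. 75.555333, 1.070317
6. -89.064019, 0.613694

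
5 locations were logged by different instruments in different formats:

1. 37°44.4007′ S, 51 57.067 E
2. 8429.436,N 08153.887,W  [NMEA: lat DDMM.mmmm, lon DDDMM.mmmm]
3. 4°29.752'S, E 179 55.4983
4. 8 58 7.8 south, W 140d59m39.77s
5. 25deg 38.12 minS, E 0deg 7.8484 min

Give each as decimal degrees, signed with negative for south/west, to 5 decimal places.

1. -37.74001, 51.95112
2. 84.49060, -81.89812
3. -4.49587, 179.92497
4. -8.96883, -140.99438
5. -25.63533, 0.13081

Point 1:
  Lat: 37 + 44.4007/60 = 37.740012
  S → negative
  Longitude: 51 + 57.067/60 = 51.951117
  E → positive
Point 2:
  Lat: degrees = first 2 digits = 84, minutes = 29.436; 84 + 29.436/60 = 84.490600
  N ⇒ keep positive
  Lon: degrees = first 3 digits = 81, minutes = 53.887; 81 + 53.887/60 = 81.898117
  W → negative
Point 3:
  Lat: 4 + 29.752/60 = 4.495867
  S → negative
  Lon: 179 + 55.4983/60 = 179.924972
  E → positive
Point 4:
  Lat: 8 + 58/60 + 7.8/3600 = 8.968833
  S ⇒ negate
  Lon: 140° + 59/60 + 39.77/3600 = 140 + 0.983333 + 0.011047 = 140.994381
  W → negative
Point 5:
  Latitude: 38.12′ = 0.635333°; total 25.635333
  S ⇒ negate
  Lon: 0 + 7.8484/60 = 0.130807
  E → positive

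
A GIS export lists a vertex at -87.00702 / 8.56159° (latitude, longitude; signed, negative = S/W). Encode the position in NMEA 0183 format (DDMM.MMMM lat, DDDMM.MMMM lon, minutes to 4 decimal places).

Latitude is negative → S; |value| = 87.007020
Latitude: minutes = (87.007020 − 87) × 60 = 0.421200
Lon: 8° + 0.561590 × 60 = 8° 33.695400′

8700.4212,S / 00833.6954,E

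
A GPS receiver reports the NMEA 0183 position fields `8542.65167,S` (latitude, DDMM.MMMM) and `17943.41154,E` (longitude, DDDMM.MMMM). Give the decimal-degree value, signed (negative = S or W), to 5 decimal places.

-85.71086, 179.72353

φ: degrees = first 2 digits = 85, minutes = 42.65167; 85 + 42.65167/60 = 85.710861
S → negative
Longitude: split at 3 digits → 179° and 43.41154′; 179 + 43.41154/60 = 179.723526
E → positive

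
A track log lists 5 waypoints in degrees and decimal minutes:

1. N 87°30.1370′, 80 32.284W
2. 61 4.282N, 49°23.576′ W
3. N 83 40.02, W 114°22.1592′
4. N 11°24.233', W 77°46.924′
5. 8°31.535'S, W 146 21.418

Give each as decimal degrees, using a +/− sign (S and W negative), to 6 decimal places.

1. 87.502283, -80.538067
2. 61.071367, -49.392933
3. 83.667000, -114.369320
4. 11.403883, -77.782067
5. -8.525583, -146.356967

Point 1:
  φ: 30.137′ = 0.502283°; total 87.5022833
  N ⇒ keep positive
  λ: 32.284′ = 0.538067°; total 80.5380667
  W ⇒ negate
Point 2:
  Lat: 61 + 4.282/60 = 61.0713667
  N → positive
  Longitude: 49 + 23.576/60 = 49.3929333
  W → negative
Point 3:
  Latitude: 83 + 40.02/60 = 83.6670000
  N → positive
  λ: 22.1592′ = 0.369320°; total 114.3693200
  W ⇒ negate
Point 4:
  Lat: 24.233′ = 0.403883°; total 11.4038833
  N ⇒ keep positive
  Lon: 77 + 46.924/60 = 77.7820667
  W ⇒ negate
Point 5:
  Latitude: 31.535′ = 0.525583°; total 8.5255833
  hemisphere S, so the sign is −
  Longitude: 21.418′ = 0.356967°; total 146.3569667
  W → negative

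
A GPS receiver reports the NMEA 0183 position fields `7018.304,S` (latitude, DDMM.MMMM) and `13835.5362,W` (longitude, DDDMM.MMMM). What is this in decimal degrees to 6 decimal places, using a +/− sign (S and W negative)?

Latitude: degrees = first 2 digits = 70, minutes = 18.304; 70 + 18.304/60 = 70.3050667
S ⇒ negate
Longitude: degrees = first 3 digits = 138, minutes = 35.5362; 138 + 35.5362/60 = 138.5922700
W → negative

-70.305067, -138.592270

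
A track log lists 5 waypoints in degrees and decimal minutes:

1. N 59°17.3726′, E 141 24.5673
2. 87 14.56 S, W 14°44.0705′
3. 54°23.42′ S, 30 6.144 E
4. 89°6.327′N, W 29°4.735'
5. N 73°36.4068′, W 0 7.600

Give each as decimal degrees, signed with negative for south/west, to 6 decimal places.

1. 59.289543, 141.409455
2. -87.242667, -14.734508
3. -54.390333, 30.102400
4. 89.105450, -29.078917
5. 73.606780, -0.126667

Point 1:
  φ: 17.3726′ = 0.289543°; total 59.2895433
  N ⇒ keep positive
  Lon: 141 + 24.5673/60 = 141.4094550
  E ⇒ keep positive
Point 2:
  Lat: 87 + 14.56/60 = 87.2426667
  hemisphere S, so the sign is −
  Longitude: 14 + 44.0705/60 = 14.7345083
  W → negative
Point 3:
  Latitude: 54 + 23.42/60 = 54.3903333
  hemisphere S, so the sign is −
  λ: 30 + 6.144/60 = 30.1024000
  E ⇒ keep positive
Point 4:
  Lat: 6.327′ = 0.105450°; total 89.1054500
  N → positive
  Longitude: 29 + 4.735/60 = 29.0789167
  hemisphere W, so the sign is −
Point 5:
  Latitude: 36.4068′ = 0.606780°; total 73.6067800
  N ⇒ keep positive
  λ: 0 + 7.6/60 = 0.1266667
  W ⇒ negate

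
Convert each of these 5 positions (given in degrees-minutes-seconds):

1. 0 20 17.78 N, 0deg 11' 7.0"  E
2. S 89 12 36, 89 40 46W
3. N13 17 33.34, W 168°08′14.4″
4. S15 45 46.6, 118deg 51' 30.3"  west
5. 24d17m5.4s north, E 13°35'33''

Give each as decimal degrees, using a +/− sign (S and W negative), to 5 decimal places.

Point 1:
  φ: 0 + 20/60 + 17.78/3600 = 0.338272
  N → positive
  Lon: 0° + 11/60 + 7/3600 = 0 + 0.183333 + 0.001944 = 0.185278
  E → positive
Point 2:
  φ: 89 + 12/60 + 36/3600 = 89.210000
  hemisphere S, so the sign is −
  Lon: 40′ + 46″ = 40.76667′; 89 + 40.76667/60 = 89.679444
  W → negative
Point 3:
  φ: 13 + 17/60 + 33.34/3600 = 13.292594
  N → positive
  λ: 8′ + 14.4″ = 8.24000′; 168 + 8.24000/60 = 168.137333
  hemisphere W, so the sign is −
Point 4:
  Latitude: 15° + 45/60 + 46.6/3600 = 15 + 0.750000 + 0.012944 = 15.762944
  S → negative
  Longitude: 118° + 51/60 + 30.3/3600 = 118 + 0.850000 + 0.008417 = 118.858417
  hemisphere W, so the sign is −
Point 5:
  Lat: 24° + 17/60 + 5.4/3600 = 24 + 0.283333 + 0.001500 = 24.284833
  N ⇒ keep positive
  Lon: 13° + 35/60 + 33/3600 = 13 + 0.583333 + 0.009167 = 13.592500
  E → positive

1. 0.33827, 0.18528
2. -89.21000, -89.67944
3. 13.29259, -168.13733
4. -15.76294, -118.85842
5. 24.28483, 13.59250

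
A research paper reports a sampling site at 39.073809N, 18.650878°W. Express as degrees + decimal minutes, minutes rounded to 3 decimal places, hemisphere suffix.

Lat: minutes = (39.073809 − 39) × 60 = 4.42854
λ: fractional part 0.650878 → 39.05268 minutes

39° 4.429′ N, 18° 39.053′ W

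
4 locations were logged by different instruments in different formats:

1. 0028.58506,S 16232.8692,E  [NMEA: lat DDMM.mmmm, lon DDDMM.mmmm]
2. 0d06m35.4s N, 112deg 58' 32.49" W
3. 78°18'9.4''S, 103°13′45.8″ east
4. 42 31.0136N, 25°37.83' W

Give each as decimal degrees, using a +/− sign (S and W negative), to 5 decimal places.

Point 1:
  φ: split at 2 digits → 00° and 28.58506′; 0 + 28.58506/60 = 0.476418
  S → negative
  Longitude: split at 3 digits → 162° and 32.8692′; 162 + 32.8692/60 = 162.547820
  E → positive
Point 2:
  φ: 6′ + 35.4″ = 6.59000′; 0 + 6.59000/60 = 0.109833
  N ⇒ keep positive
  Lon: 58′ + 32.49″ = 58.54150′; 112 + 58.54150/60 = 112.975692
  hemisphere W, so the sign is −
Point 3:
  φ: 78° + 18/60 + 9.4/3600 = 78 + 0.300000 + 0.002611 = 78.302611
  S ⇒ negate
  Lon: 103 + 13/60 + 45.8/3600 = 103.229389
  E ⇒ keep positive
Point 4:
  φ: 42 + 31.0136/60 = 42.516893
  N ⇒ keep positive
  Longitude: 25 + 37.83/60 = 25.630500
  W → negative

1. -0.47642, 162.54782
2. 0.10983, -112.97569
3. -78.30261, 103.22939
4. 42.51689, -25.63050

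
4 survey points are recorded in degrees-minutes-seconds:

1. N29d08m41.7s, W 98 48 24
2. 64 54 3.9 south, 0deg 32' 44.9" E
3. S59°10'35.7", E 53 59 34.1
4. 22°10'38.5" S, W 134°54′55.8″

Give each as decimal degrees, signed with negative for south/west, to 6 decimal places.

1. 29.144917, -98.806667
2. -64.901083, 0.545806
3. -59.176583, 53.992806
4. -22.177361, -134.915500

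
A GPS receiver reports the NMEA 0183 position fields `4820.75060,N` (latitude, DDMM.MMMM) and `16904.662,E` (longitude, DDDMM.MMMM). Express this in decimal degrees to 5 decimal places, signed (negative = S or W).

Latitude: degrees = first 2 digits = 48, minutes = 20.7506; 48 + 20.7506/60 = 48.345843
N → positive
Lon: split at 3 digits → 169° and 4.662′; 169 + 4.662/60 = 169.077700
E → positive

48.34584, 169.07770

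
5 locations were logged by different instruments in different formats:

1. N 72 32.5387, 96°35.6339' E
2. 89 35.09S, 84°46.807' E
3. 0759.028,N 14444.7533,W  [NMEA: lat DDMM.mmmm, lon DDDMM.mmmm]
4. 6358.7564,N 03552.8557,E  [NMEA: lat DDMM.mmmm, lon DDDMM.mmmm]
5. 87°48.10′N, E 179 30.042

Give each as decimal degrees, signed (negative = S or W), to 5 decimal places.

Point 1:
  Latitude: 72 + 32.5387/60 = 72.542312
  N ⇒ keep positive
  λ: 35.6339′ = 0.593898°; total 96.593898
  E → positive
Point 2:
  Lat: 89 + 35.09/60 = 89.584833
  hemisphere S, so the sign is −
  λ: 84 + 46.807/60 = 84.780117
  E ⇒ keep positive
Point 3:
  Lat: split at 2 digits → 07° and 59.028′; 7 + 59.028/60 = 7.983800
  N → positive
  λ: split at 3 digits → 144° and 44.7533′; 144 + 44.7533/60 = 144.745888
  hemisphere W, so the sign is −
Point 4:
  Latitude: split at 2 digits → 63° and 58.7564′; 63 + 58.7564/60 = 63.979273
  N ⇒ keep positive
  Longitude: split at 3 digits → 035° and 52.8557′; 35 + 52.8557/60 = 35.880928
  E ⇒ keep positive
Point 5:
  Lat: 87 + 48.1/60 = 87.801667
  N → positive
  Lon: 30.042′ = 0.500700°; total 179.500700
  E ⇒ keep positive

1. 72.54231, 96.59390
2. -89.58483, 84.78012
3. 7.98380, -144.74589
4. 63.97927, 35.88093
5. 87.80167, 179.50070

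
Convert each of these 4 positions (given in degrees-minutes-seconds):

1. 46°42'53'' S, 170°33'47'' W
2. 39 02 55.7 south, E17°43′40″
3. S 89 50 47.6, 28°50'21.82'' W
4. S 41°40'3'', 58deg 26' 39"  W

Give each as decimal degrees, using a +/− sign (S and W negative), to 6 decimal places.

1. -46.714722, -170.563056
2. -39.048806, 17.727778
3. -89.846556, -28.839394
4. -41.667500, -58.444167

Point 1:
  Lat: 46° + 42/60 + 53/3600 = 46 + 0.700000 + 0.014722 = 46.7147222
  hemisphere S, so the sign is −
  λ: 170° + 33/60 + 47/3600 = 170 + 0.550000 + 0.013056 = 170.5630556
  W ⇒ negate
Point 2:
  Latitude: 2′ + 55.7″ = 2.92833′; 39 + 2.92833/60 = 39.0488056
  hemisphere S, so the sign is −
  Lon: 17 + 43/60 + 40/3600 = 17.7277778
  E ⇒ keep positive
Point 3:
  Latitude: 50′ + 47.6″ = 50.79333′; 89 + 50.79333/60 = 89.8465556
  hemisphere S, so the sign is −
  Longitude: 28° + 50/60 + 21.82/3600 = 28 + 0.833333 + 0.006061 = 28.8393944
  W → negative
Point 4:
  Latitude: 41 + 40/60 + 3/3600 = 41.6675000
  hemisphere S, so the sign is −
  λ: 58 + 26/60 + 39/3600 = 58.4441667
  W ⇒ negate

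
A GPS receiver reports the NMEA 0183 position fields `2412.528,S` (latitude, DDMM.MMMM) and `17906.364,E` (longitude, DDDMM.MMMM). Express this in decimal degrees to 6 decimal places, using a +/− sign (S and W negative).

-24.208800, 179.106067

Latitude: split at 2 digits → 24° and 12.528′; 24 + 12.528/60 = 24.2088000
S ⇒ negate
Lon: degrees = first 3 digits = 179, minutes = 6.364; 179 + 6.364/60 = 179.1060667
E ⇒ keep positive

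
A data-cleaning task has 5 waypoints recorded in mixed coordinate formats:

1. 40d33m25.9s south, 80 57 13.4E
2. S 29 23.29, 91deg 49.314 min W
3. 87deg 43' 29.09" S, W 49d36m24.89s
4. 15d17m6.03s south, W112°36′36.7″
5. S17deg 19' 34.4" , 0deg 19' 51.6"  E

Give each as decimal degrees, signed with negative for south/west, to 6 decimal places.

1. -40.557194, 80.953722
2. -29.388167, -91.821900
3. -87.724747, -49.606914
4. -15.285008, -112.610194
5. -17.326222, 0.331000

Point 1:
  Lat: 33′ + 25.9″ = 33.43167′; 40 + 33.43167/60 = 40.5571944
  hemisphere S, so the sign is −
  Lon: 57′ + 13.4″ = 57.22333′; 80 + 57.22333/60 = 80.9537222
  E → positive
Point 2:
  φ: 23.29′ = 0.388167°; total 29.3881667
  S → negative
  Lon: 49.314′ = 0.821900°; total 91.8219000
  W ⇒ negate
Point 3:
  Lat: 87° + 43/60 + 29.09/3600 = 87 + 0.716667 + 0.008081 = 87.7247472
  S → negative
  λ: 49° + 36/60 + 24.89/3600 = 49 + 0.600000 + 0.006914 = 49.6069139
  W → negative
Point 4:
  Lat: 15° + 17/60 + 6.03/3600 = 15 + 0.283333 + 0.001675 = 15.2850083
  S → negative
  λ: 112° + 36/60 + 36.7/3600 = 112 + 0.600000 + 0.010194 = 112.6101944
  W ⇒ negate
Point 5:
  Latitude: 19′ + 34.4″ = 19.57333′; 17 + 19.57333/60 = 17.3262222
  S ⇒ negate
  λ: 0° + 19/60 + 51.6/3600 = 0 + 0.316667 + 0.014333 = 0.3310000
  E → positive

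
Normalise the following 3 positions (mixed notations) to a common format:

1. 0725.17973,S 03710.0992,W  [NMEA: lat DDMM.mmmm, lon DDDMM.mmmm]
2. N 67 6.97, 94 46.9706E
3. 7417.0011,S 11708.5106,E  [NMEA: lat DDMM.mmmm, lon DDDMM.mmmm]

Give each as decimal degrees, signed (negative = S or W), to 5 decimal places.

1. -7.41966, -37.16832
2. 67.11617, 94.78284
3. -74.28335, 117.14184

Point 1:
  Latitude: split at 2 digits → 07° and 25.17973′; 7 + 25.17973/60 = 7.419662
  S → negative
  λ: split at 3 digits → 037° and 10.0992′; 37 + 10.0992/60 = 37.168320
  W → negative
Point 2:
  Latitude: 67 + 6.97/60 = 67.116167
  N ⇒ keep positive
  λ: 46.9706′ = 0.782843°; total 94.782843
  E ⇒ keep positive
Point 3:
  Lat: split at 2 digits → 74° and 17.0011′; 74 + 17.0011/60 = 74.283352
  S → negative
  λ: split at 3 digits → 117° and 8.5106′; 117 + 8.5106/60 = 117.141843
  E → positive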